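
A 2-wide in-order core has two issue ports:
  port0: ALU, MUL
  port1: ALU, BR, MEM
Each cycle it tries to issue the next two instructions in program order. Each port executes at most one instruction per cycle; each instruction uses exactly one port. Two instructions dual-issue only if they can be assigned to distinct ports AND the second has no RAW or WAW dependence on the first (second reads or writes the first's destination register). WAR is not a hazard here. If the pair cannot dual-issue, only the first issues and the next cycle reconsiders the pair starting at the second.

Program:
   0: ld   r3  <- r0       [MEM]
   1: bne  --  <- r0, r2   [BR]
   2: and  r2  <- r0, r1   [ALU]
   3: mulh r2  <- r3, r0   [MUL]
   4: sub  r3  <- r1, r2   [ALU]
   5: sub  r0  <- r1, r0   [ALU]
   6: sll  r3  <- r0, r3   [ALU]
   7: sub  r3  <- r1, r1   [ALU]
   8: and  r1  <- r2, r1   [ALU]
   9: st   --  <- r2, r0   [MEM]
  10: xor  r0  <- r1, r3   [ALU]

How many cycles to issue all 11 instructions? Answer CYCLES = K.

CYCLES = 7

c0: i0 ld.MEM  no-port MEM/BR
c1: i1/i2 bne.BR+and.ALU  pair
c2: i3 mulh.MUL  RAW r2
c3: i4/i5 sub.ALU+sub.ALU  pair
c4: i6 sll.ALU  WAW r3
c5: i7/i8 sub.ALU+and.ALU  pair
c6: i9/i10 st.MEM+xor.ALU  pair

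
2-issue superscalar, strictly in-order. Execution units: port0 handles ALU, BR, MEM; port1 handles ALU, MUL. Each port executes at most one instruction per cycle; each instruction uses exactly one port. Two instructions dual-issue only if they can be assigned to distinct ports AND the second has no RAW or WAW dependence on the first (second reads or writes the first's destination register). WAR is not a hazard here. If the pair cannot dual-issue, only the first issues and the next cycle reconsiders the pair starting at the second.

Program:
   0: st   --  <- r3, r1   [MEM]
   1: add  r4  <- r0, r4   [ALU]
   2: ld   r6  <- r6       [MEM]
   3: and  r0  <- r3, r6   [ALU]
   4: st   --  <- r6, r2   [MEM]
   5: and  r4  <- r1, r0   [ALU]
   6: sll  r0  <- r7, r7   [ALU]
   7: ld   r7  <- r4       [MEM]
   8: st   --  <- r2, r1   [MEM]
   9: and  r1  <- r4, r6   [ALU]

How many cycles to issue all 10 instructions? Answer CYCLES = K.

[0] i0+i1  st add  -- pair
[1] i2  ld  -- RAW r6
[2] i3+i4  and st  -- pair
[3] i5+i6  and sll  -- pair
[4] i7  ld  -- no-port MEM/MEM
[5] i8+i9  st and  -- pair

CYCLES = 6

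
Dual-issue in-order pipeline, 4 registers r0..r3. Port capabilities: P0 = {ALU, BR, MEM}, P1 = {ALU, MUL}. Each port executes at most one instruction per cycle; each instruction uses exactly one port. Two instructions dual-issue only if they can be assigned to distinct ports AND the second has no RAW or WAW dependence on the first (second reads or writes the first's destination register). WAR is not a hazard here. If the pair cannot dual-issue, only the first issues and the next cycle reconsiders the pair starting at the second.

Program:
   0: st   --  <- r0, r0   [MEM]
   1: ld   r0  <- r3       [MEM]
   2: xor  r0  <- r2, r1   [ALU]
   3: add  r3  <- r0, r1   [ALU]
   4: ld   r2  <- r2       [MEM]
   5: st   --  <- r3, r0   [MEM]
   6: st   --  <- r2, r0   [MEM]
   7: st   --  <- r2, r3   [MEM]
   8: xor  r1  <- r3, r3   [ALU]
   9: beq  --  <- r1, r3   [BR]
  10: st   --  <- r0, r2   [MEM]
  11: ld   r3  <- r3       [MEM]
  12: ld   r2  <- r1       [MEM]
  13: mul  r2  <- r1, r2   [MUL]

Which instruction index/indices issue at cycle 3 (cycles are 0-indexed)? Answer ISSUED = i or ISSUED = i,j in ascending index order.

  cy0 -> i0 (st.MEM) no-port MEM/MEM
  cy1 -> i1 (ld.MEM) WAW r0
  cy2 -> i2 (xor.ALU) RAW r0
  cy3 -> i3&i4 (add.ALU+ld.MEM) 2-wide
  cy4 -> i5 (st.MEM) no-port MEM/MEM
  cy5 -> i6 (st.MEM) no-port MEM/MEM
  cy6 -> i7&i8 (st.MEM+xor.ALU) 2-wide
  cy7 -> i9 (beq.BR) no-port BR/MEM
  cy8 -> i10 (st.MEM) no-port MEM/MEM
  cy9 -> i11 (ld.MEM) no-port MEM/MEM
  cy10 -> i12 (ld.MEM) RAW+WAW r2
  cy11 -> i13 (mul.MUL) tail

ISSUED = 3,4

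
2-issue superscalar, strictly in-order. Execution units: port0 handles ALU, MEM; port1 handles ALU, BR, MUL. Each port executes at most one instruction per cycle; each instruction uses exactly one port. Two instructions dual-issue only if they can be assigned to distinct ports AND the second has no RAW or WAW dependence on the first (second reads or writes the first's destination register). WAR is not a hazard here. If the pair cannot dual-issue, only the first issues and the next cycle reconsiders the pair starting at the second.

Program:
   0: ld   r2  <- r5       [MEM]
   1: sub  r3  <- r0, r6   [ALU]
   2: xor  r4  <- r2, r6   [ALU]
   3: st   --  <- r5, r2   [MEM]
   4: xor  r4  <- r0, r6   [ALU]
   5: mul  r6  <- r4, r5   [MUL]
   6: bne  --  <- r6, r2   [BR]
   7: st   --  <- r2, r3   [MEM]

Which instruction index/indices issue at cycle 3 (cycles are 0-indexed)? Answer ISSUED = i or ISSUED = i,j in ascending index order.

ISSUED = 5

0. ld;sub @i0&i1  | pair
1. xor;st @i2&i3  | pair
2. xor @i4  | RAW r4
3. mul @i5  | no-port MUL/BR
4. bne;st @i6&i7  | pair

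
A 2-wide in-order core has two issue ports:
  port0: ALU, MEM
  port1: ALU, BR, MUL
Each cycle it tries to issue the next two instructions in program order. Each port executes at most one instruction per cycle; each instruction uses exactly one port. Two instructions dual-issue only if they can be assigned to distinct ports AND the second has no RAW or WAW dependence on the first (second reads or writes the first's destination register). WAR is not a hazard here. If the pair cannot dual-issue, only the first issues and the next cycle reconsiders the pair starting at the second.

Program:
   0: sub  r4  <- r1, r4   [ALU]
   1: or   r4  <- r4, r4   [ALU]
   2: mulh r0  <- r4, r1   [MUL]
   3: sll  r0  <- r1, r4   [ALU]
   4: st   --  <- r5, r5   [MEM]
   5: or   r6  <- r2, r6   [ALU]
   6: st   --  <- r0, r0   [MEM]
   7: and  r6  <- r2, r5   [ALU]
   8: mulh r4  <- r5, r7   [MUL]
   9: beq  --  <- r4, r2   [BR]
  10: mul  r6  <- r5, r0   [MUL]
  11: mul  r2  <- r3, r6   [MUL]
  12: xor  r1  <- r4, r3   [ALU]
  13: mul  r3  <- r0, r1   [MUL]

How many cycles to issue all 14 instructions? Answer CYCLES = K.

CYCLES = 10

#0 head=0: sub.ALU i0 RAW+WAW r4
#1 head=1: or.ALU i1 RAW r4
#2 head=2: mulh.MUL i2 WAW r0
#3 head=3: sll.ALU+st.MEM i3&i4 2-wide
#4 head=5: or.ALU+st.MEM i5&i6 2-wide
#5 head=7: and.ALU+mulh.MUL i7&i8 2-wide
#6 head=9: beq.BR i9 no-port BR/MUL
#7 head=10: mul.MUL i10 no-port MUL/MUL
#8 head=11: mul.MUL+xor.ALU i11&i12 2-wide
#9 head=13: mul.MUL i13 tail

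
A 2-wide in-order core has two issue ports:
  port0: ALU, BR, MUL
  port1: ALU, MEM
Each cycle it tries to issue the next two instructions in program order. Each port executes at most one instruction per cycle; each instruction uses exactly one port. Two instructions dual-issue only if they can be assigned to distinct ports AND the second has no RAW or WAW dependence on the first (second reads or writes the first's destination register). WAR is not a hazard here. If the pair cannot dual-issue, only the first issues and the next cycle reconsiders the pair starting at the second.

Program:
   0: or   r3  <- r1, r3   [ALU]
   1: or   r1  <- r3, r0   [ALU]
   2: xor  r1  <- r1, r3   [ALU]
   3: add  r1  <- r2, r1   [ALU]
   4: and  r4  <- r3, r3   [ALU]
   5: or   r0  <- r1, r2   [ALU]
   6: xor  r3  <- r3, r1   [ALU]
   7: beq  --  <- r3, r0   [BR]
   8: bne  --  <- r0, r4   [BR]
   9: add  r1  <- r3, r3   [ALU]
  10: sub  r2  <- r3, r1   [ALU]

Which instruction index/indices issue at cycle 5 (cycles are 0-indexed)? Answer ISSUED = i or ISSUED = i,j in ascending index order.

ISSUED = 7

  cy0 -> i0 (or.ALU) RAW r3
  cy1 -> i1 (or.ALU) RAW+WAW r1
  cy2 -> i2 (xor.ALU) RAW+WAW r1
  cy3 -> i3&i4 (add.ALU and.ALU) 2-wide
  cy4 -> i5&i6 (or.ALU xor.ALU) 2-wide
  cy5 -> i7 (beq.BR) no-port BR/BR
  cy6 -> i8&i9 (bne.BR add.ALU) 2-wide
  cy7 -> i10 (sub.ALU) tail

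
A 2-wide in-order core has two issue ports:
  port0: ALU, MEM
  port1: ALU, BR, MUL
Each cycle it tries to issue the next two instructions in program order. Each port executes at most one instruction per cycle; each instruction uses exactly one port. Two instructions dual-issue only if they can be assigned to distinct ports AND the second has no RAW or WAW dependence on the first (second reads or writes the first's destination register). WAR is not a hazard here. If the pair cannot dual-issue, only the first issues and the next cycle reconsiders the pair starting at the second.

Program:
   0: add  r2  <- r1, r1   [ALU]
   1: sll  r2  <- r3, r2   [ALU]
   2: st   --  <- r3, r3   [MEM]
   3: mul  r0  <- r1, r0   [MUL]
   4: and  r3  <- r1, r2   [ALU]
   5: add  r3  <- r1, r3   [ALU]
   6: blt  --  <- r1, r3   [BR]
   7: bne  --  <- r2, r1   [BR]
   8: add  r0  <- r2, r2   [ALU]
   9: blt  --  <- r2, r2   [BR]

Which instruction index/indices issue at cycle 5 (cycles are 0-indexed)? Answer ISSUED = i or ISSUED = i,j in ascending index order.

ISSUED = 7,8

[0] i0  add  -- RAW+WAW r2
[1] i1&i2  sll st  -- pair
[2] i3&i4  mul and  -- pair
[3] i5  add  -- RAW r3
[4] i6  blt  -- no-port BR/BR
[5] i7&i8  bne add  -- pair
[6] i9  blt  -- tail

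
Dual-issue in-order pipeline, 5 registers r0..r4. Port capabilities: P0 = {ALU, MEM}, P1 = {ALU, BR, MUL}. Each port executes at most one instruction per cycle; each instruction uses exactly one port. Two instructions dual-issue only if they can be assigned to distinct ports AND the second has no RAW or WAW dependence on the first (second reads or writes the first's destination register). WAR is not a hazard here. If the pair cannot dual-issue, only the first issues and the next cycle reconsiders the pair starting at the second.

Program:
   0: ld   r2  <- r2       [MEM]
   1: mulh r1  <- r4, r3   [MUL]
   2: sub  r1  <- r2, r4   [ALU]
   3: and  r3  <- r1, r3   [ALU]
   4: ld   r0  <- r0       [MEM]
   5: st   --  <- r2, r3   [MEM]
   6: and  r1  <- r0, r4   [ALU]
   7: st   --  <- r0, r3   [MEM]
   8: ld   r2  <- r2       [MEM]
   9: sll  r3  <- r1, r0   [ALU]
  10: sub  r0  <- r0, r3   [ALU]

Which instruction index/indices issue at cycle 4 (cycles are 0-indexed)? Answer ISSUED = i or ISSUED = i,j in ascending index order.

ISSUED = 7

t=0 i0,i1:ld.MEM/mulh.MUL ; pair
t=1 i2:sub.ALU ; RAW r1
t=2 i3,i4:and.ALU/ld.MEM ; pair
t=3 i5,i6:st.MEM/and.ALU ; pair
t=4 i7:st.MEM ; no-port MEM/MEM
t=5 i8,i9:ld.MEM/sll.ALU ; pair
t=6 i10:sub.ALU ; tail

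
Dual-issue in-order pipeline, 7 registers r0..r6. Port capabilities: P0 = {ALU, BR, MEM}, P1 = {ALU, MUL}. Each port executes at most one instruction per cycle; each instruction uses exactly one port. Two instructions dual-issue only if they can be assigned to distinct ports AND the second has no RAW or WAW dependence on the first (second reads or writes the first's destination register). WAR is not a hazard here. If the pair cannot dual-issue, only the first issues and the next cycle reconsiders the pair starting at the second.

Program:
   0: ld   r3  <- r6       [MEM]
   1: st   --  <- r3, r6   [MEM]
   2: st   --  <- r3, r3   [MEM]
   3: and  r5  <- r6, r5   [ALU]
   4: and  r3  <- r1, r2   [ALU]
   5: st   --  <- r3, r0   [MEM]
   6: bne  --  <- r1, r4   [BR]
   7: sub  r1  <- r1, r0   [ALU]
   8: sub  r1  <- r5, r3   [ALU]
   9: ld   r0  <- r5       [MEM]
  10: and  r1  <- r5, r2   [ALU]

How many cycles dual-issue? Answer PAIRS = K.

PAIRS = 3

[0] i0  ld.MEM  -- no-port MEM/MEM
[1] i1  st.MEM  -- no-port MEM/MEM
[2] i2/i3  st.MEM;and.ALU  -- dual
[3] i4  and.ALU  -- RAW r3
[4] i5  st.MEM  -- no-port MEM/BR
[5] i6/i7  bne.BR;sub.ALU  -- dual
[6] i8/i9  sub.ALU;ld.MEM  -- dual
[7] i10  and.ALU  -- tail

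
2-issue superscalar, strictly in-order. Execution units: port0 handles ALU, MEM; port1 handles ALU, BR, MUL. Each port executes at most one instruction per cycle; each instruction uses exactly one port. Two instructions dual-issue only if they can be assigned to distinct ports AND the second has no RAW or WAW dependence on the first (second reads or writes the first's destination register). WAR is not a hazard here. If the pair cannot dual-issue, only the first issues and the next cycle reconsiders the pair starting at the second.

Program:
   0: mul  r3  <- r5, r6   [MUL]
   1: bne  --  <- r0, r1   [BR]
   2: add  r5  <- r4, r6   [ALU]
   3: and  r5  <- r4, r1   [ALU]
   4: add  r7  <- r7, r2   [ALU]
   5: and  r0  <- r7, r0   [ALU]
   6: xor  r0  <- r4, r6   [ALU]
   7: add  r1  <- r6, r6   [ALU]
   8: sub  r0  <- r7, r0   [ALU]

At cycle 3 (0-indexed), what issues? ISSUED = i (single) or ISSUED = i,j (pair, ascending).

0. mul @i0  | no-port MUL/BR
1. bne+add @i1&i2  | pair
2. and+add @i3&i4  | pair
3. and @i5  | WAW r0
4. xor+add @i6&i7  | pair
5. sub @i8  | tail

ISSUED = 5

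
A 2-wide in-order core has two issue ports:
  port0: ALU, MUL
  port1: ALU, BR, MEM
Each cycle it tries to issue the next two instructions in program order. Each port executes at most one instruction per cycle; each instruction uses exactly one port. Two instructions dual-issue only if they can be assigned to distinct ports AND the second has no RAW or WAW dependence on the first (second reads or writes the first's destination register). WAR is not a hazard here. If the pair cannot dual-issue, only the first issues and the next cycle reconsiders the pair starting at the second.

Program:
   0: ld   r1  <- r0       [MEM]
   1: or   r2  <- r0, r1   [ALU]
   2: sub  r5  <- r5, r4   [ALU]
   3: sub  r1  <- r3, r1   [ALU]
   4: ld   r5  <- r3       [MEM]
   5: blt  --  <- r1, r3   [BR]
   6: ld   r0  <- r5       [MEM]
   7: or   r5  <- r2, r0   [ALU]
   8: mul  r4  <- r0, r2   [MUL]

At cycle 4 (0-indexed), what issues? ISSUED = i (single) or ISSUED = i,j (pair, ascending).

c0: i0 ld.MEM  RAW r1
c1: i1+i2 or.ALU sub.ALU  dual
c2: i3+i4 sub.ALU ld.MEM  dual
c3: i5 blt.BR  no-port BR/MEM
c4: i6 ld.MEM  RAW r0
c5: i7+i8 or.ALU mul.MUL  dual

ISSUED = 6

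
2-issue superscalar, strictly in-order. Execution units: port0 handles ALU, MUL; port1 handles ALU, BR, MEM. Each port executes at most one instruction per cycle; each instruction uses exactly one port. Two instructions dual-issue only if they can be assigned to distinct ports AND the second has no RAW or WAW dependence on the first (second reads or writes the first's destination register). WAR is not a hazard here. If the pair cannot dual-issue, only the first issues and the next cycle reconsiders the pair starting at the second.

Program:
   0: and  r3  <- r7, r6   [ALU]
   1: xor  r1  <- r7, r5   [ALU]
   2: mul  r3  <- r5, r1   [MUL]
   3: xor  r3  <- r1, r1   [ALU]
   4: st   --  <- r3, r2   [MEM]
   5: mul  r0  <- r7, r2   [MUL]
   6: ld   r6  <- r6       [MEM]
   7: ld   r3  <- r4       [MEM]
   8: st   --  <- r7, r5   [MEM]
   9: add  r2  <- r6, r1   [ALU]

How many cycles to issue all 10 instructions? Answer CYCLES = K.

  cy0 -> i0&i1 (and.ALU+xor.ALU) pair
  cy1 -> i2 (mul.MUL) WAW r3
  cy2 -> i3 (xor.ALU) RAW r3
  cy3 -> i4&i5 (st.MEM+mul.MUL) pair
  cy4 -> i6 (ld.MEM) no-port MEM/MEM
  cy5 -> i7 (ld.MEM) no-port MEM/MEM
  cy6 -> i8&i9 (st.MEM+add.ALU) pair

CYCLES = 7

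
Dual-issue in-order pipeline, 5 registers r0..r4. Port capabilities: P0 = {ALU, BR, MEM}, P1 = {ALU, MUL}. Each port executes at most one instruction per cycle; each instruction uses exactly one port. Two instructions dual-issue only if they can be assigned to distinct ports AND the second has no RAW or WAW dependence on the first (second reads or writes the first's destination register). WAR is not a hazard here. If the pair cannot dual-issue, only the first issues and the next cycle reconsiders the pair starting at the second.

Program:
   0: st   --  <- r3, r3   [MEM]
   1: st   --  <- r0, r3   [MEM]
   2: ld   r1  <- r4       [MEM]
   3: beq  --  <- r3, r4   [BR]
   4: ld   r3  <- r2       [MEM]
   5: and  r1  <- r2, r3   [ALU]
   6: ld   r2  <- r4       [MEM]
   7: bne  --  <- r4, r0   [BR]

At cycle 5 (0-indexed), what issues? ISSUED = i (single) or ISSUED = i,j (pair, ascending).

c0: i0 st.MEM  no-port MEM/MEM
c1: i1 st.MEM  no-port MEM/MEM
c2: i2 ld.MEM  no-port MEM/BR
c3: i3 beq.BR  no-port BR/MEM
c4: i4 ld.MEM  RAW r3
c5: i5+i6 and.ALU;ld.MEM  dual
c6: i7 bne.BR  tail

ISSUED = 5,6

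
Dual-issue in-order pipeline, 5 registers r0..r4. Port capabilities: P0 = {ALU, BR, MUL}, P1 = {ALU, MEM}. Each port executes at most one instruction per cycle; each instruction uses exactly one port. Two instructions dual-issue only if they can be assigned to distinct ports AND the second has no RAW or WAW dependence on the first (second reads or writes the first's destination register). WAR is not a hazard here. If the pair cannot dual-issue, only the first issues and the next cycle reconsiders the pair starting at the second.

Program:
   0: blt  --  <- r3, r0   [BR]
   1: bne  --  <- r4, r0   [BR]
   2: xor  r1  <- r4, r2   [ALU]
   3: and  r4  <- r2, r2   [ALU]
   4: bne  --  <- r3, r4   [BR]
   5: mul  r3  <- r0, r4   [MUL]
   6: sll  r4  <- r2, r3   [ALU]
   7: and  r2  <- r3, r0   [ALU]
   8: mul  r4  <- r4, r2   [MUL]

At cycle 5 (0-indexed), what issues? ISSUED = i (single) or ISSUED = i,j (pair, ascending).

ISSUED = 6,7

[0] i0  blt.BR  -- no-port BR/BR
[1] i1+i2  bne.BR xor.ALU  -- 2-wide
[2] i3  and.ALU  -- RAW r4
[3] i4  bne.BR  -- no-port BR/MUL
[4] i5  mul.MUL  -- RAW r3
[5] i6+i7  sll.ALU and.ALU  -- 2-wide
[6] i8  mul.MUL  -- tail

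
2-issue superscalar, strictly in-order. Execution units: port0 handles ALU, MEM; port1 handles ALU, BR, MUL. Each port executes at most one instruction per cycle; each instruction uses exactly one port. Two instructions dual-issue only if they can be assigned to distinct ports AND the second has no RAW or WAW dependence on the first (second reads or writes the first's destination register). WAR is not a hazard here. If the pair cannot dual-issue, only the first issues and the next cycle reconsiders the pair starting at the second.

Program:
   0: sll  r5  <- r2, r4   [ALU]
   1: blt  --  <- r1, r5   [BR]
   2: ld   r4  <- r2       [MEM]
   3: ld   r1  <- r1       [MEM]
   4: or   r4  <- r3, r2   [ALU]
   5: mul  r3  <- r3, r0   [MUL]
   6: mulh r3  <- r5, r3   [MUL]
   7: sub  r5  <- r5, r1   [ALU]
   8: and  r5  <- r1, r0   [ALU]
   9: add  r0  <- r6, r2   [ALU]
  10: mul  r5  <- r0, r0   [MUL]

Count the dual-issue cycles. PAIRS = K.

  cy0 -> i0 (sll.ALU) RAW r5
  cy1 -> i1,i2 (blt.BR+ld.MEM) 2-wide
  cy2 -> i3,i4 (ld.MEM+or.ALU) 2-wide
  cy3 -> i5 (mul.MUL) no-port MUL/MUL
  cy4 -> i6,i7 (mulh.MUL+sub.ALU) 2-wide
  cy5 -> i8,i9 (and.ALU+add.ALU) 2-wide
  cy6 -> i10 (mul.MUL) tail

PAIRS = 4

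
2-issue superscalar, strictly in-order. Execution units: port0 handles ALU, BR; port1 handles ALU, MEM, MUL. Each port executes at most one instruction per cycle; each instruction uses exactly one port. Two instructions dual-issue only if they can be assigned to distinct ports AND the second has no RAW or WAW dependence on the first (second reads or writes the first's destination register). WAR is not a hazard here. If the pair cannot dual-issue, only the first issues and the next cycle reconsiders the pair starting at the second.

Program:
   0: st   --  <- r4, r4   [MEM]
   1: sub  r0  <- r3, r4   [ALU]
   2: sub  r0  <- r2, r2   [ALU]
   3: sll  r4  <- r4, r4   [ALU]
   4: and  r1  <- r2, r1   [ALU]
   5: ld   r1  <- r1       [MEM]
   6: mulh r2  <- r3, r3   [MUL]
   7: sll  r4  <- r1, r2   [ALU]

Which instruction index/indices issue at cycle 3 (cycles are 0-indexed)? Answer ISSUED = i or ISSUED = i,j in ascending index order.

c0: i0,i1 st.MEM sub.ALU  dual
c1: i2,i3 sub.ALU sll.ALU  dual
c2: i4 and.ALU  RAW+WAW r1
c3: i5 ld.MEM  no-port MEM/MUL
c4: i6 mulh.MUL  RAW r2
c5: i7 sll.ALU  tail

ISSUED = 5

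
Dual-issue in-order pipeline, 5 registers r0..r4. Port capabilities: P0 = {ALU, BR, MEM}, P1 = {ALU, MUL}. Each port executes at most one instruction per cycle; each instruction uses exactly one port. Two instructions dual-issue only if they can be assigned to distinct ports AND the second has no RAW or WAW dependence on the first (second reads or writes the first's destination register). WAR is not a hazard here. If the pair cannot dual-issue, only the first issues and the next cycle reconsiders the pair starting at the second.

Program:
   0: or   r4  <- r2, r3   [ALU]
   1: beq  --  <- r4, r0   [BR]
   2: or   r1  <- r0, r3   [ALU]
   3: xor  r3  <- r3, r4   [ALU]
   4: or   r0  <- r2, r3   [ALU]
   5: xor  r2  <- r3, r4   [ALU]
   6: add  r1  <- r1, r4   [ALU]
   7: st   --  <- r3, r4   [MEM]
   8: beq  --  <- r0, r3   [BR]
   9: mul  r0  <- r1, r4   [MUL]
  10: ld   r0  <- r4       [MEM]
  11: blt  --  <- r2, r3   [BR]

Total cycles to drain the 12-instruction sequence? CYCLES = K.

  cy0 -> i0 (or) RAW r4
  cy1 -> i1+i2 (beq+or) pair
  cy2 -> i3 (xor) RAW r3
  cy3 -> i4+i5 (or+xor) pair
  cy4 -> i6+i7 (add+st) pair
  cy5 -> i8+i9 (beq+mul) pair
  cy6 -> i10 (ld) no-port MEM/BR
  cy7 -> i11 (blt) tail

CYCLES = 8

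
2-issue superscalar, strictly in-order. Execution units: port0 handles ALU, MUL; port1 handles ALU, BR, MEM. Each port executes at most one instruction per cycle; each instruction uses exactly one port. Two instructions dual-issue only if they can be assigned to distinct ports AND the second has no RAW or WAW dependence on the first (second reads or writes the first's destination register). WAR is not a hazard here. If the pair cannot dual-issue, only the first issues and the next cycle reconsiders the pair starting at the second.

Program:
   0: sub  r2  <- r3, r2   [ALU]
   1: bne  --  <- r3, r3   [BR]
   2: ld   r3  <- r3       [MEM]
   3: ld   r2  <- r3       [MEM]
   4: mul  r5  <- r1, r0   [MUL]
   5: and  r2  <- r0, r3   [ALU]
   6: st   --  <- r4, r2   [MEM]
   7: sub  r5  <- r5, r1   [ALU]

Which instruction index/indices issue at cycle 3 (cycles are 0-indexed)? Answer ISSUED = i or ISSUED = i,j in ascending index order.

ISSUED = 5

#0 head=0: sub+bne i0,i1 pair
#1 head=2: ld i2 no-port MEM/MEM
#2 head=3: ld+mul i3,i4 pair
#3 head=5: and i5 RAW r2
#4 head=6: st+sub i6,i7 pair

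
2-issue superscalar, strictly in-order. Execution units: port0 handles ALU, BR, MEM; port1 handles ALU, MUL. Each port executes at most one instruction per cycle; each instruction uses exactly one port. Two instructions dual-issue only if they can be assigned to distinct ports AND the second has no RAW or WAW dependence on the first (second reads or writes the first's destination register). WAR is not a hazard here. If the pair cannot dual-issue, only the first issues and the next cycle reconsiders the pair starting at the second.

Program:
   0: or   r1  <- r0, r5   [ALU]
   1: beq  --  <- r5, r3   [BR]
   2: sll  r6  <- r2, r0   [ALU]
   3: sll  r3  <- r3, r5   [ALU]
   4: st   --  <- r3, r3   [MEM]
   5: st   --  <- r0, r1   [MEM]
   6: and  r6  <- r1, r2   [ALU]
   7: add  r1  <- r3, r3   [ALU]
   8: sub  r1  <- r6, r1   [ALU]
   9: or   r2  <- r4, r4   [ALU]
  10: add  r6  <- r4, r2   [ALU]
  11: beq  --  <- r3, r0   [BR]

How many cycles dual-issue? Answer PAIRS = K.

PAIRS = 5

0. or.ALU+beq.BR @i0,i1  | 2-wide
1. sll.ALU+sll.ALU @i2,i3  | 2-wide
2. st.MEM @i4  | no-port MEM/MEM
3. st.MEM+and.ALU @i5,i6  | 2-wide
4. add.ALU @i7  | RAW+WAW r1
5. sub.ALU+or.ALU @i8,i9  | 2-wide
6. add.ALU+beq.BR @i10,i11  | 2-wide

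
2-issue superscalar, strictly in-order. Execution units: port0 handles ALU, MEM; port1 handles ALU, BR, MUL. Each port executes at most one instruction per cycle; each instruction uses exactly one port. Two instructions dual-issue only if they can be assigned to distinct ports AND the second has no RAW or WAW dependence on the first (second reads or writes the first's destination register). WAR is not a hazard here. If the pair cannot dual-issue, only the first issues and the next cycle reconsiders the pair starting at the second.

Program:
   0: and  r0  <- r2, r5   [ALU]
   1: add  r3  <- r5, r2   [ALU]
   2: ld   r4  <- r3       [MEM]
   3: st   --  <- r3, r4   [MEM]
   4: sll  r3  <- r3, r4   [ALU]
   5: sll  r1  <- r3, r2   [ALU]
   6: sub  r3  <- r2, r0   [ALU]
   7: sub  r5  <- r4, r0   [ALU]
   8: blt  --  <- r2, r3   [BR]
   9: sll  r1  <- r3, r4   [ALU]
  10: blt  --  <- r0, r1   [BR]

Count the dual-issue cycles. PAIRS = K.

[0] i0/i1  and.ALU;add.ALU  -- dual
[1] i2  ld.MEM  -- no-port MEM/MEM
[2] i3/i4  st.MEM;sll.ALU  -- dual
[3] i5/i6  sll.ALU;sub.ALU  -- dual
[4] i7/i8  sub.ALU;blt.BR  -- dual
[5] i9  sll.ALU  -- RAW r1
[6] i10  blt.BR  -- tail

PAIRS = 4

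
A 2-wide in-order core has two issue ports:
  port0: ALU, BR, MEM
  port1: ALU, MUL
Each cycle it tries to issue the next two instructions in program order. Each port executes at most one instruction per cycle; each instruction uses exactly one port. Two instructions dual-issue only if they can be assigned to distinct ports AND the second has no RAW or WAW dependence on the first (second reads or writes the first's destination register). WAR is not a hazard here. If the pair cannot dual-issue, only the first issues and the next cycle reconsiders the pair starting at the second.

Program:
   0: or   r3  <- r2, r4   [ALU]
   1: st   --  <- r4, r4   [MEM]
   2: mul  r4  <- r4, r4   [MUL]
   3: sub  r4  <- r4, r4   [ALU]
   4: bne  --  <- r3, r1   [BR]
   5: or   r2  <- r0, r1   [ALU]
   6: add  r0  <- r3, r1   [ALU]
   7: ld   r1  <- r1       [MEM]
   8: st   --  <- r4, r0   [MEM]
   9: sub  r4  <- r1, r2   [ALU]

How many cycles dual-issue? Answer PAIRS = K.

PAIRS = 4

t=0 i0+i1:or.ALU+st.MEM ; dual
t=1 i2:mul.MUL ; RAW+WAW r4
t=2 i3+i4:sub.ALU+bne.BR ; dual
t=3 i5+i6:or.ALU+add.ALU ; dual
t=4 i7:ld.MEM ; no-port MEM/MEM
t=5 i8+i9:st.MEM+sub.ALU ; dual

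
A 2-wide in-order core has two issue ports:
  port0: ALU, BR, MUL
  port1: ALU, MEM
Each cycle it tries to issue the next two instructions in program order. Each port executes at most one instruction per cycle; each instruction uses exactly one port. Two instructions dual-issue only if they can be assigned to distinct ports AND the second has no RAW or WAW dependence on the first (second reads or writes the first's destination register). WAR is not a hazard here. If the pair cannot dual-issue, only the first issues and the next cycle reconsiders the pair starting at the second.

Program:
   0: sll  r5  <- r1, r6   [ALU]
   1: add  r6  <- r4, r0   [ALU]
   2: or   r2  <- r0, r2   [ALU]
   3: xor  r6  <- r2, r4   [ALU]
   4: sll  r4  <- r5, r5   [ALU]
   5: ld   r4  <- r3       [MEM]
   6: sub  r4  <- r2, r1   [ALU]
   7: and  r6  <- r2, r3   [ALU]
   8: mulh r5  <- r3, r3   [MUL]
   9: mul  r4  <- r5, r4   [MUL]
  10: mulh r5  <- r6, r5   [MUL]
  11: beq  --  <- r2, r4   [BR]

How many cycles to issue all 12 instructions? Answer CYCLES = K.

CYCLES = 9

t=0 i0/i1:sll;add ; pair
t=1 i2:or ; RAW r2
t=2 i3/i4:xor;sll ; pair
t=3 i5:ld ; WAW r4
t=4 i6/i7:sub;and ; pair
t=5 i8:mulh ; no-port MUL/MUL
t=6 i9:mul ; no-port MUL/MUL
t=7 i10:mulh ; no-port MUL/BR
t=8 i11:beq ; tail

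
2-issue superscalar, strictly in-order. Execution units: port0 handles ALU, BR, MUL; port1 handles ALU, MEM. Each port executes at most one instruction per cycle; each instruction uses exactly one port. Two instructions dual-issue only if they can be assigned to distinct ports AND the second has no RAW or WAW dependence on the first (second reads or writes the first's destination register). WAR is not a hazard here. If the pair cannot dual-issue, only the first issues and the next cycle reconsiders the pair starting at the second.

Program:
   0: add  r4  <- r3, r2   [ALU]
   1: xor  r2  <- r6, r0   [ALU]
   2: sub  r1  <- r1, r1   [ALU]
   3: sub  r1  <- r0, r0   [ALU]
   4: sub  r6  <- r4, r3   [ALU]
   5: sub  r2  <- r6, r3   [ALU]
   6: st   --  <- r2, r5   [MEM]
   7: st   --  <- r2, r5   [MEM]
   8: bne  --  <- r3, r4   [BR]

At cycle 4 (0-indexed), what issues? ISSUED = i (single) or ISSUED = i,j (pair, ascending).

c0: i0&i1 add.ALU xor.ALU  pair
c1: i2 sub.ALU  WAW r1
c2: i3&i4 sub.ALU sub.ALU  pair
c3: i5 sub.ALU  RAW r2
c4: i6 st.MEM  no-port MEM/MEM
c5: i7&i8 st.MEM bne.BR  pair

ISSUED = 6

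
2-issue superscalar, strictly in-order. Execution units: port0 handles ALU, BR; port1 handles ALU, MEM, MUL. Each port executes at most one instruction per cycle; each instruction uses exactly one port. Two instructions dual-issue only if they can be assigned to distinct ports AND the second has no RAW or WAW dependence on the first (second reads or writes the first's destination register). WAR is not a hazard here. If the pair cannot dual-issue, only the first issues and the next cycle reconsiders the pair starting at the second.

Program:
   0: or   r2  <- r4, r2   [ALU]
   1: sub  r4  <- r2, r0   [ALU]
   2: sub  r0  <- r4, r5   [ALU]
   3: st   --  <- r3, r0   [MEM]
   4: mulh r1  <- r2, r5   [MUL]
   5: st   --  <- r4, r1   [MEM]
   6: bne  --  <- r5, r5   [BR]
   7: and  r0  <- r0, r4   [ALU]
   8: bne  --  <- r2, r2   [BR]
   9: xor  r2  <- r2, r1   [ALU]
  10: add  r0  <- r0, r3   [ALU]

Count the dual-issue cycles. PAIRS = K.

PAIRS = 3

0. or @i0  | RAW r2
1. sub @i1  | RAW r4
2. sub @i2  | RAW r0
3. st @i3  | no-port MEM/MUL
4. mulh @i4  | no-port MUL/MEM
5. st;bne @i5+i6  | pair
6. and;bne @i7+i8  | pair
7. xor;add @i9+i10  | pair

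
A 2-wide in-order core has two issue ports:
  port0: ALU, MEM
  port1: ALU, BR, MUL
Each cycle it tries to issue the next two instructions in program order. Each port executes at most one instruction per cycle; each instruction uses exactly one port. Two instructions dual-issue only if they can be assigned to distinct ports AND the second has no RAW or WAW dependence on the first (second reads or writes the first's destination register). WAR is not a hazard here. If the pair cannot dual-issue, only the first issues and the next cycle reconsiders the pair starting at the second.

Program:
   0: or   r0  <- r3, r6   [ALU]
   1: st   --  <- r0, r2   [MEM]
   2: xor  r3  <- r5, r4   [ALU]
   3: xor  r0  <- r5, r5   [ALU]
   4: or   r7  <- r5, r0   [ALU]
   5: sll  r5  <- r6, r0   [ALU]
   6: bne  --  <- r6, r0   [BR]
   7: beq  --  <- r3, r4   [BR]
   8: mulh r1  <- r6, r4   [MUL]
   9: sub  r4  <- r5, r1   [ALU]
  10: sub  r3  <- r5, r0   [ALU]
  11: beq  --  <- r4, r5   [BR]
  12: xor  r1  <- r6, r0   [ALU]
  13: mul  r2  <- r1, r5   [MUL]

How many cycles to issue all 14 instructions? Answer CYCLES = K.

CYCLES = 10

  cy0 -> i0 (or.ALU) RAW r0
  cy1 -> i1&i2 (st.MEM/xor.ALU) pair
  cy2 -> i3 (xor.ALU) RAW r0
  cy3 -> i4&i5 (or.ALU/sll.ALU) pair
  cy4 -> i6 (bne.BR) no-port BR/BR
  cy5 -> i7 (beq.BR) no-port BR/MUL
  cy6 -> i8 (mulh.MUL) RAW r1
  cy7 -> i9&i10 (sub.ALU/sub.ALU) pair
  cy8 -> i11&i12 (beq.BR/xor.ALU) pair
  cy9 -> i13 (mul.MUL) tail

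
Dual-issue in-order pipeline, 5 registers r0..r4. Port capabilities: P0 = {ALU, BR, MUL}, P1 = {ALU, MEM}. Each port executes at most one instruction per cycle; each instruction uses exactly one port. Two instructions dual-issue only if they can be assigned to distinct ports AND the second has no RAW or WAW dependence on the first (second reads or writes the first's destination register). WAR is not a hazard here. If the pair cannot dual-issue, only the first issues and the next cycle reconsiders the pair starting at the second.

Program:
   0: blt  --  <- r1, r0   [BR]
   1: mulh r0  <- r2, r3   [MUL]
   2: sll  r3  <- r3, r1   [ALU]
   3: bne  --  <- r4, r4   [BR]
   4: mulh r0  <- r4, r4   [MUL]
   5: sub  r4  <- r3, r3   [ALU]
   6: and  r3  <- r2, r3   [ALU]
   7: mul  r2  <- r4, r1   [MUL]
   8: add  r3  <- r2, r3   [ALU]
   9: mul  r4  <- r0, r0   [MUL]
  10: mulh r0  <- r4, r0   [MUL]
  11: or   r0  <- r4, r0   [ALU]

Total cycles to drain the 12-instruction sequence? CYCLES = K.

CYCLES = 8

#0 head=0: blt.BR i0 no-port BR/MUL
#1 head=1: mulh.MUL/sll.ALU i1&i2 2-wide
#2 head=3: bne.BR i3 no-port BR/MUL
#3 head=4: mulh.MUL/sub.ALU i4&i5 2-wide
#4 head=6: and.ALU/mul.MUL i6&i7 2-wide
#5 head=8: add.ALU/mul.MUL i8&i9 2-wide
#6 head=10: mulh.MUL i10 RAW+WAW r0
#7 head=11: or.ALU i11 tail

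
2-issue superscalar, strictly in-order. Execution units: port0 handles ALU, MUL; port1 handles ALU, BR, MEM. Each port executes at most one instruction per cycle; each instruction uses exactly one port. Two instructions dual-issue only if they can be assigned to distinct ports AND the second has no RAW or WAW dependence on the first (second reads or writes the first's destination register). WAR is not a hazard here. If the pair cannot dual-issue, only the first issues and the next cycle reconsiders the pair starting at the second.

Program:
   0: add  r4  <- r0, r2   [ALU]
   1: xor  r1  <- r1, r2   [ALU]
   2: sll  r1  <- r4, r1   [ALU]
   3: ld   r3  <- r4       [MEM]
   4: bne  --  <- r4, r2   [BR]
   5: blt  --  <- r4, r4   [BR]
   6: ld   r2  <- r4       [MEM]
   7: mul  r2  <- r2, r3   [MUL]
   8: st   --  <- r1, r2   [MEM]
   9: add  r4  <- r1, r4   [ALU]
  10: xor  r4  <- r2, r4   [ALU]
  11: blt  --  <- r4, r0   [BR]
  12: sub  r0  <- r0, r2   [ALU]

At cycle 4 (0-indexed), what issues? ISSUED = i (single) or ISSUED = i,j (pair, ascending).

ISSUED = 6

  cy0 -> i0/i1 (add;xor) pair
  cy1 -> i2/i3 (sll;ld) pair
  cy2 -> i4 (bne) no-port BR/BR
  cy3 -> i5 (blt) no-port BR/MEM
  cy4 -> i6 (ld) RAW+WAW r2
  cy5 -> i7 (mul) RAW r2
  cy6 -> i8/i9 (st;add) pair
  cy7 -> i10 (xor) RAW r4
  cy8 -> i11/i12 (blt;sub) pair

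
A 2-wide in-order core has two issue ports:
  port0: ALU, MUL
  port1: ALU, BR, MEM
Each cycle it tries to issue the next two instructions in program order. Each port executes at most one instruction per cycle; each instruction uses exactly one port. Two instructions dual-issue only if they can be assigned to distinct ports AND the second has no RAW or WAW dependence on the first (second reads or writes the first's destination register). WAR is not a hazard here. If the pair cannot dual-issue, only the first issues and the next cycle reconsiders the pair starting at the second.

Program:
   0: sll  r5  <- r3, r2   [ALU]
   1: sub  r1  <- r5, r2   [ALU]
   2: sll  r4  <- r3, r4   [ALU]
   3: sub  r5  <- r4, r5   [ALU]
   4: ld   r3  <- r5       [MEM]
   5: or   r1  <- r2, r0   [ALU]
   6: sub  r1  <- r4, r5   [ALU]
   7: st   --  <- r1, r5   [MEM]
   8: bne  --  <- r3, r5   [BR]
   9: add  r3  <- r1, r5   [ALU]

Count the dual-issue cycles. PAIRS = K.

0. sll @i0  | RAW r5
1. sub;sll @i1/i2  | pair
2. sub @i3  | RAW r5
3. ld;or @i4/i5  | pair
4. sub @i6  | RAW r1
5. st @i7  | no-port MEM/BR
6. bne;add @i8/i9  | pair

PAIRS = 3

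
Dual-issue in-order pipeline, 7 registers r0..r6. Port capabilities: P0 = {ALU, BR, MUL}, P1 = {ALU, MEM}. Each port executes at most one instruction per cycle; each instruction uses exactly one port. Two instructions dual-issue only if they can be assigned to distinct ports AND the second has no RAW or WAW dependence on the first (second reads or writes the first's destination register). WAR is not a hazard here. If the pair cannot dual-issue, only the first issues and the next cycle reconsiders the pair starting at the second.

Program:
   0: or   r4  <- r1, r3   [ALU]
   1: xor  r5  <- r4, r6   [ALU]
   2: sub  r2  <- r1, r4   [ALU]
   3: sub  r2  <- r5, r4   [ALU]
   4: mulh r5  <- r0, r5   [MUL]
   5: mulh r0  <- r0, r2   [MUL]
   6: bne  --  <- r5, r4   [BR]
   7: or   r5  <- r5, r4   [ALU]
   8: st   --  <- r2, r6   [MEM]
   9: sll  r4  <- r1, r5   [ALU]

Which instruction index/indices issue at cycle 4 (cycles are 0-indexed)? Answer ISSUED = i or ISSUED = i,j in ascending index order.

ISSUED = 6,7

[0] i0  or  -- RAW r4
[1] i1&i2  xor+sub  -- dual
[2] i3&i4  sub+mulh  -- dual
[3] i5  mulh  -- no-port MUL/BR
[4] i6&i7  bne+or  -- dual
[5] i8&i9  st+sll  -- dual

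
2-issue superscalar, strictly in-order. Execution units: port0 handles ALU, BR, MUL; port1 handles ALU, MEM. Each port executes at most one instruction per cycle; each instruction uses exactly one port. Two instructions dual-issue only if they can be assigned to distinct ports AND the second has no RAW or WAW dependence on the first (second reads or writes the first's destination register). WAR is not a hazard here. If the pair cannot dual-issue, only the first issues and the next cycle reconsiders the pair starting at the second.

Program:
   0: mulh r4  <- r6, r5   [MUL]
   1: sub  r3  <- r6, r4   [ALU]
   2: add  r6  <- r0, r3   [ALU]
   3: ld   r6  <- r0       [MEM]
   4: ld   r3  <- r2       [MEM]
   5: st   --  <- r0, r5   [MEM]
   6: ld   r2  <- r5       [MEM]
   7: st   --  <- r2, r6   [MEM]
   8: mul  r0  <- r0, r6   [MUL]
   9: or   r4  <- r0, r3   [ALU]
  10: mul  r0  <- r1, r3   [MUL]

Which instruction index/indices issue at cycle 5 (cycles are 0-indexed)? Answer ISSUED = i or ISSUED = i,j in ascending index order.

0. mulh @i0  | RAW r4
1. sub @i1  | RAW r3
2. add @i2  | WAW r6
3. ld @i3  | no-port MEM/MEM
4. ld @i4  | no-port MEM/MEM
5. st @i5  | no-port MEM/MEM
6. ld @i6  | no-port MEM/MEM
7. st;mul @i7,i8  | pair
8. or;mul @i9,i10  | pair

ISSUED = 5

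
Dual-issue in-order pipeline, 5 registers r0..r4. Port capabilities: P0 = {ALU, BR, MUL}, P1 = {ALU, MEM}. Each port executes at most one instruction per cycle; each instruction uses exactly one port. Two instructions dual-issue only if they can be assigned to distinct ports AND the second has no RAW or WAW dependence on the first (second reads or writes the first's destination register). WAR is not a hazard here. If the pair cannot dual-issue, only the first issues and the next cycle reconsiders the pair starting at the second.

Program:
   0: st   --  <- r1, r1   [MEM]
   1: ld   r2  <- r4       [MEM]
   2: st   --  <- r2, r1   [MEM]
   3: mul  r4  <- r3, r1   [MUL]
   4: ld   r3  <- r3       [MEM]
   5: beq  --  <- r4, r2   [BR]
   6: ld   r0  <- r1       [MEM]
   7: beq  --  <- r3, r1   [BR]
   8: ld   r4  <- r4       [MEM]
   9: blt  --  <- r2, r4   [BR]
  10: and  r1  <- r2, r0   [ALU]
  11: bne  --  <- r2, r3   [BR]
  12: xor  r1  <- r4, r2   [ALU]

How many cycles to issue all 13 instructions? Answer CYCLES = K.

CYCLES = 8

0. st.MEM @i0  | no-port MEM/MEM
1. ld.MEM @i1  | no-port MEM/MEM
2. st.MEM mul.MUL @i2&i3  | pair
3. ld.MEM beq.BR @i4&i5  | pair
4. ld.MEM beq.BR @i6&i7  | pair
5. ld.MEM @i8  | RAW r4
6. blt.BR and.ALU @i9&i10  | pair
7. bne.BR xor.ALU @i11&i12  | pair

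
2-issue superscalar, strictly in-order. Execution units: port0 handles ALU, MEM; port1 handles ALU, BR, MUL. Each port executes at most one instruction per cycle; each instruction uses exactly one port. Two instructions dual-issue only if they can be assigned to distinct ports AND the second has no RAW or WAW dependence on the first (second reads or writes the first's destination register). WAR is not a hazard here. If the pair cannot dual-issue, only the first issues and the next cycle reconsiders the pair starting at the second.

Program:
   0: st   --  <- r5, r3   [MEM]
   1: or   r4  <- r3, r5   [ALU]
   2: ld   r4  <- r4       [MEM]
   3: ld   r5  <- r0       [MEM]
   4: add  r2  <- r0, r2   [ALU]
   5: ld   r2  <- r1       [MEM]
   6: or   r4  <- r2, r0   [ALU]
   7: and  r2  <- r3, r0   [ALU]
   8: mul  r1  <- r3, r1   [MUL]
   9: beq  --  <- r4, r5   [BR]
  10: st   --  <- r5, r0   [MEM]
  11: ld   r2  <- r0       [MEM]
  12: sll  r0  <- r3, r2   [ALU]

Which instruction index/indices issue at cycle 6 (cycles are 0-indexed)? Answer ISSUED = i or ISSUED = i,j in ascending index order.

t=0 i0,i1:st.MEM;or.ALU ; pair
t=1 i2:ld.MEM ; no-port MEM/MEM
t=2 i3,i4:ld.MEM;add.ALU ; pair
t=3 i5:ld.MEM ; RAW r2
t=4 i6,i7:or.ALU;and.ALU ; pair
t=5 i8:mul.MUL ; no-port MUL/BR
t=6 i9,i10:beq.BR;st.MEM ; pair
t=7 i11:ld.MEM ; RAW r2
t=8 i12:sll.ALU ; tail

ISSUED = 9,10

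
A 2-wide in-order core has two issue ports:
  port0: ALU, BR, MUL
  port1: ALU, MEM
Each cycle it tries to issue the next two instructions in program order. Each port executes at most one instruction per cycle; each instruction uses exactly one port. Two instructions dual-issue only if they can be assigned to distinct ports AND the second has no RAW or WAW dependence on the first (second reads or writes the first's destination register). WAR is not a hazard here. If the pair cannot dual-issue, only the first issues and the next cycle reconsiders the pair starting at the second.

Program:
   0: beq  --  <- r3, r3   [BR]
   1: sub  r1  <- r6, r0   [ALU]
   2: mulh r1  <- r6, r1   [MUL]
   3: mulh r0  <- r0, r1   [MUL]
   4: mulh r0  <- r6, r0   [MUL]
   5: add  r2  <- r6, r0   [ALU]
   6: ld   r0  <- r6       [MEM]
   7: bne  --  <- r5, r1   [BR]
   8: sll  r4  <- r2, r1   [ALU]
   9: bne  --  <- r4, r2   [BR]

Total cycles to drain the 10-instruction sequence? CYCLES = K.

c0: i0,i1 beq/sub  pair
c1: i2 mulh  no-port MUL/MUL
c2: i3 mulh  no-port MUL/MUL
c3: i4 mulh  RAW r0
c4: i5,i6 add/ld  pair
c5: i7,i8 bne/sll  pair
c6: i9 bne  tail

CYCLES = 7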